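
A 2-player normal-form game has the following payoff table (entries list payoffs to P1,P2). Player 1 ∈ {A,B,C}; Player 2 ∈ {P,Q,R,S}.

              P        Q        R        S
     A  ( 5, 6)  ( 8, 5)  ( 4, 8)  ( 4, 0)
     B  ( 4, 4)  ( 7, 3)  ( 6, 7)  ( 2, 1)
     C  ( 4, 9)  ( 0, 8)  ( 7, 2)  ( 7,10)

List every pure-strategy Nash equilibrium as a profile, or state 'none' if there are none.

NE set: (C,S)

(A,P): not NE [P2→R gives 8>6]
(A,Q): not NE [P2→R gives 8>5]
(A,R): not NE [P1→C gives 7>4]
(A,S): not NE [P1→C gives 7>4; P2→R gives 8>0]
(B,P): not NE [P1→A gives 5>4; P2→R gives 7>4]
(B,Q): not NE [P1→A gives 8>7; P2→R gives 7>3]
(B,R): not NE [P1→C gives 7>6]
(B,S): not NE [P1→C gives 7>2; P2→R gives 7>1]
(C,P): not NE [P1→A gives 5>4; P2→S gives 10>9]
(C,Q): not NE [P1→A gives 8>0; P2→S gives 10>8]
(C,R): not NE [P2→S gives 10>2]
(C,S): NE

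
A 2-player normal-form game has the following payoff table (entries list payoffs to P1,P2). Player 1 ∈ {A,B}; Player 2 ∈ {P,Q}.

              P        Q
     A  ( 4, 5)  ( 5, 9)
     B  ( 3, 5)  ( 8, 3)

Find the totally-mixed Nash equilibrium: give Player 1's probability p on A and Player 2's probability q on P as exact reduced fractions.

P1 indiff ⇒ q·4+(1-q)·5 = q·3+(1-q)·8 ⇒ q(1) = (1-q)(3) ⇒ q = 3/4
P2 indiff ⇒ p·5+(1-p)·5 = p·9+(1-p)·3 ⇒ p(-4) = (1-p)(-2) ⇒ p = 1/3

(p,q) = (1/3, 3/4)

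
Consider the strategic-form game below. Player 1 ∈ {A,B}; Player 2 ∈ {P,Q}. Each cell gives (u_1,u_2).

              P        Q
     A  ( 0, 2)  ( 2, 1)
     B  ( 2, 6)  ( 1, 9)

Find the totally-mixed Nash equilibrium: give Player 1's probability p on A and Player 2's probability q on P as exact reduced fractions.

(p,q) = (3/4, 1/3)

P1 indiff ⇒ q·0+(1-q)·2 = q·2+(1-q)·1 ⇒ q(-2) = (1-q)(-1) ⇒ q = 1/3
P2 indiff ⇒ p·2+(1-p)·6 = p·1+(1-p)·9 ⇒ p(1) = (1-p)(3) ⇒ p = 3/4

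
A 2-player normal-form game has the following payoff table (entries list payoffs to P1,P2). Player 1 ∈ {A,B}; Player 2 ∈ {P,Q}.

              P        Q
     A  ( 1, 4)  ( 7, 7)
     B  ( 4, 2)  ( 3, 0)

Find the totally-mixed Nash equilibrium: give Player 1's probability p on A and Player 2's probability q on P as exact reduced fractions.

P1 mixes 2/5 on A; P2 mixes 4/7 on P

P1 indiff ⇒ q·1+(1-q)·7 = q·4+(1-q)·3 ⇒ q(-3) = (1-q)(-4) ⇒ q = 4/7
P2 indiff ⇒ p·4+(1-p)·2 = p·7+(1-p)·0 ⇒ p(-3) = (1-p)(-2) ⇒ p = 2/5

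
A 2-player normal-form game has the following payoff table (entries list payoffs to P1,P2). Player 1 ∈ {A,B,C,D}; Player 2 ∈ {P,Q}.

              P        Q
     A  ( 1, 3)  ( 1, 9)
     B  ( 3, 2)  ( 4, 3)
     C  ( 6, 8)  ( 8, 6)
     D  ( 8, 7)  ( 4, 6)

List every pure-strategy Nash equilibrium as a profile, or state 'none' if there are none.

(A,P): not NE [P1→D gives 8>1; P2→Q gives 9>3]
(A,Q): not NE [P1→C gives 8>1]
(B,P): not NE [P1→D gives 8>3; P2→Q gives 3>2]
(B,Q): not NE [P1→C gives 8>4]
(C,P): not NE [P1→D gives 8>6]
(C,Q): not NE [P2→P gives 8>6]
(D,P): NE
(D,Q): not NE [P1→C gives 8>4; P2→P gives 7>6]

Nash profiles: (D,P)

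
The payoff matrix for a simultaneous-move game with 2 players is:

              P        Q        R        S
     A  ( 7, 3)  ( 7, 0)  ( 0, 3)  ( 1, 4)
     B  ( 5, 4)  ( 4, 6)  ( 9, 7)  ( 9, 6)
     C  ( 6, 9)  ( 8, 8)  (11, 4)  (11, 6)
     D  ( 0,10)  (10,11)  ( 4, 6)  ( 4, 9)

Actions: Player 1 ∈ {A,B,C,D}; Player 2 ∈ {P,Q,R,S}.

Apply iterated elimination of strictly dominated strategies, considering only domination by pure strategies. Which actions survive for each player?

Survivors P1:{A,C,D} P2:{P,Q,S}

P1 drop B (C beats it: P:6>5 Q:8>4 R:11>9 S:11>9)
P2 drop R (S beats it: A:4>3 C:6>4 D:9>6)
P1→{A,C,D} P2→{P,Q,S}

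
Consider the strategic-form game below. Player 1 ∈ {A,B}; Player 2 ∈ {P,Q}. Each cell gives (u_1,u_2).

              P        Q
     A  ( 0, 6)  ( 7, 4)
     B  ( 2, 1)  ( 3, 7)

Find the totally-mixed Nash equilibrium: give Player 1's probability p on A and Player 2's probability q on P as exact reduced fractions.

(p,q) = (3/4, 2/3)

P1 indiff ⇒ q·0+(1-q)·7 = q·2+(1-q)·3 ⇒ q(-2) = (1-q)(-4) ⇒ q = 2/3
P2 indiff ⇒ p·6+(1-p)·1 = p·4+(1-p)·7 ⇒ p(2) = (1-p)(6) ⇒ p = 3/4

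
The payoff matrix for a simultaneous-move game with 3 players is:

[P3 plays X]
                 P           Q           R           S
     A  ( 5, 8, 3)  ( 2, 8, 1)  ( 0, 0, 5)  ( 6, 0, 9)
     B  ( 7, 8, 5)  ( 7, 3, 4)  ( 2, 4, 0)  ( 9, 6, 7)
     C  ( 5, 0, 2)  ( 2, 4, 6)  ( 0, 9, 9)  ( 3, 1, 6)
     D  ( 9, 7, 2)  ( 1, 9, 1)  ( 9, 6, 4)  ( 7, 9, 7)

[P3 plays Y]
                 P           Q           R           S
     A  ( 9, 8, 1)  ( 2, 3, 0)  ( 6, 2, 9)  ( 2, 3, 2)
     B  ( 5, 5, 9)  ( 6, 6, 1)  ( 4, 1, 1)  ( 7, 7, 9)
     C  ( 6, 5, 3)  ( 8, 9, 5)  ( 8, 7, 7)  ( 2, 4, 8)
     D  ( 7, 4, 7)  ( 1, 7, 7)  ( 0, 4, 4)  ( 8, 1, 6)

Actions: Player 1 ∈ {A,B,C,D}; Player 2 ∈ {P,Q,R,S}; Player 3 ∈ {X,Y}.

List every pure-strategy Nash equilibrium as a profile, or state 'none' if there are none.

(A,P,X): not NE [P1→D gives 9>5]
(A,P,Y): not NE [P3→X gives 3>1]
(A,Q,X): not NE [P1→B gives 7>2]
(A,Q,Y): not NE [P1→C gives 8>2; P2→P gives 8>3; P3→X gives 1>0]
(A,R,X): not NE [P1→D gives 9>0; P2→Q gives 8>0; P3→Y gives 9>5]
(A,R,Y): not NE [P1→C gives 8>6; P2→P gives 8>2]
(A,S,X): not NE [P1→B gives 9>6; P2→Q gives 8>0]
(A,S,Y): not NE [P1→D gives 8>2; P2→P gives 8>3; P3→X gives 9>2]
(B,P,X): not NE [P1→D gives 9>7; P3→Y gives 9>5]
(B,P,Y): not NE [P1→A gives 9>5; P2→S gives 7>5]
(B,Q,X): not NE [P2→P gives 8>3]
(B,Q,Y): not NE [P1→C gives 8>6; P2→S gives 7>6; P3→X gives 4>1]
(B,R,X): not NE [P1→D gives 9>2; P2→P gives 8>4; P3→Y gives 1>0]
(B,R,Y): not NE [P1→C gives 8>4; P2→S gives 7>1]
(B,S,X): not NE [P2→P gives 8>6; P3→Y gives 9>7]
(B,S,Y): not NE [P1→D gives 8>7]
(C,P,X): not NE [P1→D gives 9>5; P2→R gives 9>0; P3→Y gives 3>2]
(C,P,Y): not NE [P1→A gives 9>6; P2→Q gives 9>5]
(C,Q,X): not NE [P1→B gives 7>2; P2→R gives 9>4]
(C,Q,Y): not NE [P3→X gives 6>5]
(C,R,X): not NE [P1→D gives 9>0]
(C,R,Y): not NE [P2→Q gives 9>7; P3→X gives 9>7]
(C,S,X): not NE [P1→B gives 9>3; P2→R gives 9>1; P3→Y gives 8>6]
(C,S,Y): not NE [P1→D gives 8>2; P2→Q gives 9>4]
(D,P,X): not NE [P2→S gives 9>7; P3→Y gives 7>2]
(D,P,Y): not NE [P1→A gives 9>7; P2→Q gives 7>4]
(D,Q,X): not NE [P1→B gives 7>1; P3→Y gives 7>1]
(D,Q,Y): not NE [P1→C gives 8>1]
(D,R,X): not NE [P2→S gives 9>6]
(D,R,Y): not NE [P1→C gives 8>0; P2→Q gives 7>4]
(D,S,X): not NE [P1→B gives 9>7]
(D,S,Y): not NE [P2→Q gives 7>1; P3→X gives 7>6]

No pure NE.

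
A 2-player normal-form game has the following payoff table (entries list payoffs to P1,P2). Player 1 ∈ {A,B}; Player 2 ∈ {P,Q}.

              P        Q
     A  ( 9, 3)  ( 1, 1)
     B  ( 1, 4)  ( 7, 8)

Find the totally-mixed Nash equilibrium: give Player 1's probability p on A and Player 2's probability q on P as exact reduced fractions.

P1 mixes 2/3 on A; P2 mixes 3/7 on P

P1 indiff ⇒ q·9+(1-q)·1 = q·1+(1-q)·7 ⇒ q(8) = (1-q)(6) ⇒ q = 3/7
P2 indiff ⇒ p·3+(1-p)·4 = p·1+(1-p)·8 ⇒ p(2) = (1-p)(4) ⇒ p = 2/3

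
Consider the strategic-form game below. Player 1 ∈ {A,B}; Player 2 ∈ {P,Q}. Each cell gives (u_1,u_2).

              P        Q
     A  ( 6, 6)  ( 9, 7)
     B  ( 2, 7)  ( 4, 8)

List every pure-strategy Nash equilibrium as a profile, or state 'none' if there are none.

PSNE = {(A,Q)}

(A,P): not NE [P2→Q gives 7>6]
(A,Q): NE
(B,P): not NE [P1→A gives 6>2; P2→Q gives 8>7]
(B,Q): not NE [P1→A gives 9>4]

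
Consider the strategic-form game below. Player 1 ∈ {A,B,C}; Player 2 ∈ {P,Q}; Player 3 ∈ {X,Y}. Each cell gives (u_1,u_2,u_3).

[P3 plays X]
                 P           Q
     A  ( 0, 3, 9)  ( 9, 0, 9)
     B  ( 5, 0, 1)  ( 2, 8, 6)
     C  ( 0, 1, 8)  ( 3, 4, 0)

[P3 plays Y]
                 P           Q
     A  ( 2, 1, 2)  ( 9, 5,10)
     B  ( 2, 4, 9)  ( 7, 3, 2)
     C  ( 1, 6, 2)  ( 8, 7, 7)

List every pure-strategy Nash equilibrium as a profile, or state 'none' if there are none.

NE set: (A,Q,Y), (B,P,Y)

(A,P,X): not NE [P1→B gives 5>0]
(A,P,Y): not NE [P2→Q gives 5>1; P3→X gives 9>2]
(A,Q,X): not NE [P2→P gives 3>0; P3→Y gives 10>9]
(A,Q,Y): NE
(B,P,X): not NE [P2→Q gives 8>0; P3→Y gives 9>1]
(B,P,Y): NE
(B,Q,X): not NE [P1→A gives 9>2]
(B,Q,Y): not NE [P1→A gives 9>7; P2→P gives 4>3; P3→X gives 6>2]
(C,P,X): not NE [P1→B gives 5>0; P2→Q gives 4>1]
(C,P,Y): not NE [P1→B gives 2>1; P2→Q gives 7>6; P3→X gives 8>2]
(C,Q,X): not NE [P1→A gives 9>3; P3→Y gives 7>0]
(C,Q,Y): not NE [P1→A gives 9>8]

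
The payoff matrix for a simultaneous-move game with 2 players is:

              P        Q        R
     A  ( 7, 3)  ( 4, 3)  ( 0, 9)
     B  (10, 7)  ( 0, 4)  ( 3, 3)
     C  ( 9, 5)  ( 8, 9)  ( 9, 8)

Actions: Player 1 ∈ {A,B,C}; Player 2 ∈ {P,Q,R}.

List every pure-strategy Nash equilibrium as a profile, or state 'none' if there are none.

PSNE = {(B,P), (C,Q)}

(A,P): not NE [P1→B gives 10>7; P2→R gives 9>3]
(A,Q): not NE [P1→C gives 8>4; P2→R gives 9>3]
(A,R): not NE [P1→C gives 9>0]
(B,P): NE
(B,Q): not NE [P1→C gives 8>0; P2→P gives 7>4]
(B,R): not NE [P1→C gives 9>3; P2→P gives 7>3]
(C,P): not NE [P1→B gives 10>9; P2→Q gives 9>5]
(C,Q): NE
(C,R): not NE [P2→Q gives 9>8]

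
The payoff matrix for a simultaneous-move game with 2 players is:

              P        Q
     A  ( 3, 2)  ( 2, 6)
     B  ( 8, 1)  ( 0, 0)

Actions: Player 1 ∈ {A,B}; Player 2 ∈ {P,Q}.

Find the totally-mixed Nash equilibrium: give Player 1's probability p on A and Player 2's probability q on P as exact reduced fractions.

P1 indiff ⇒ q·3+(1-q)·2 = q·8+(1-q)·0 ⇒ q(-5) = (1-q)(-2) ⇒ q = 2/7
P2 indiff ⇒ p·2+(1-p)·1 = p·6+(1-p)·0 ⇒ p(-4) = (1-p)(-1) ⇒ p = 1/5

(p,q) = (1/5, 2/7)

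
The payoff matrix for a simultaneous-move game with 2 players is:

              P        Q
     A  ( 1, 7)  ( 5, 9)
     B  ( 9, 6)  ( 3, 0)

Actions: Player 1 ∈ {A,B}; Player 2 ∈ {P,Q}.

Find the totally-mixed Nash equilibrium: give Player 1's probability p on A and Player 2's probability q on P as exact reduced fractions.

(p,q) = (3/4, 1/5)

P1 indiff ⇒ q·1+(1-q)·5 = q·9+(1-q)·3 ⇒ q(-8) = (1-q)(-2) ⇒ q = 1/5
P2 indiff ⇒ p·7+(1-p)·6 = p·9+(1-p)·0 ⇒ p(-2) = (1-p)(-6) ⇒ p = 3/4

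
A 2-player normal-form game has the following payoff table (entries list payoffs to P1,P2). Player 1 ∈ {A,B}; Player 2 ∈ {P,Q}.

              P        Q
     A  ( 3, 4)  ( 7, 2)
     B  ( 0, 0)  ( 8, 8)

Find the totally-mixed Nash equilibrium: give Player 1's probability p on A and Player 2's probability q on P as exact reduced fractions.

P1 mixes 4/5 on A; P2 mixes 1/4 on P

P1 indiff ⇒ q·3+(1-q)·7 = q·0+(1-q)·8 ⇒ q(3) = (1-q)(1) ⇒ q = 1/4
P2 indiff ⇒ p·4+(1-p)·0 = p·2+(1-p)·8 ⇒ p(2) = (1-p)(8) ⇒ p = 4/5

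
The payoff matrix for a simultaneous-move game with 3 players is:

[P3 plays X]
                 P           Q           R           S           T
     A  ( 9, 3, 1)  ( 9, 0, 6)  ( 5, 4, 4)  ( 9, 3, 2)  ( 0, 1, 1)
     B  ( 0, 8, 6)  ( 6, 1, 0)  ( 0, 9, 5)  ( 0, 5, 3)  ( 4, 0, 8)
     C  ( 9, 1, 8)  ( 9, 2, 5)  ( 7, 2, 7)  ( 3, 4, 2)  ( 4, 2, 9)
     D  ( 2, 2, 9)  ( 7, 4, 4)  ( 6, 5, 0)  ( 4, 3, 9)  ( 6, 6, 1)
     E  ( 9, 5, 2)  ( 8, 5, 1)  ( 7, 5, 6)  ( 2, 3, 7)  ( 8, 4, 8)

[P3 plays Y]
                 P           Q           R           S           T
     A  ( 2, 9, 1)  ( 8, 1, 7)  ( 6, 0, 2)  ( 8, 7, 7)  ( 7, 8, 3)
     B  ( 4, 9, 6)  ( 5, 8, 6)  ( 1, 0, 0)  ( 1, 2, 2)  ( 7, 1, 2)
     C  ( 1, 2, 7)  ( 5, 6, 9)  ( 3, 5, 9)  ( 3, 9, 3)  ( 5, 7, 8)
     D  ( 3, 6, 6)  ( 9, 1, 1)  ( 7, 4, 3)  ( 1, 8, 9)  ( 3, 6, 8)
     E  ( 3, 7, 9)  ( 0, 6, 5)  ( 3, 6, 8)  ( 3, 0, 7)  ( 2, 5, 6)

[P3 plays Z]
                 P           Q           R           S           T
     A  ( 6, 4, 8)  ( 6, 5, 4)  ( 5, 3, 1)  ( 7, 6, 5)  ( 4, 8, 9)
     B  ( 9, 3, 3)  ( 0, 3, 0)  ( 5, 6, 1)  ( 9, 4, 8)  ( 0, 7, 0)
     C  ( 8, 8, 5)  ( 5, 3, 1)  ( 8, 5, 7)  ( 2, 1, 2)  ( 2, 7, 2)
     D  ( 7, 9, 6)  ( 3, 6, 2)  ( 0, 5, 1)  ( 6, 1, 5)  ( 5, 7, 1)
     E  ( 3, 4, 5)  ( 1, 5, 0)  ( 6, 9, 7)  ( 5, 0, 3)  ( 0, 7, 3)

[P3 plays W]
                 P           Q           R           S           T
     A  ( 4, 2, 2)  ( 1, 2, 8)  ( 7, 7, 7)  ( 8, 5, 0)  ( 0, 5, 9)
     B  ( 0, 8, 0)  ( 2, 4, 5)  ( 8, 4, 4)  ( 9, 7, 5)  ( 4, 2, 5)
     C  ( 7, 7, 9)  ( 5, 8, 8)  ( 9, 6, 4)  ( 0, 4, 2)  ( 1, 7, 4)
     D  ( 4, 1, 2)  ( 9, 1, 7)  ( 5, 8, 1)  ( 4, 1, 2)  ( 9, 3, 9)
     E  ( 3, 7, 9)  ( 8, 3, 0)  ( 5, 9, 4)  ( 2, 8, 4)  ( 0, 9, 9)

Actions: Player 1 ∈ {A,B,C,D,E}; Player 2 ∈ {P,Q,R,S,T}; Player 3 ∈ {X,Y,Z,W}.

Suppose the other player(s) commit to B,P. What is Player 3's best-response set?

BR_3 = {X,Y}

u_3(X vs B,P) = 6
u_3(Y vs B,P) = 6
u_3(Z vs B,P) = 3
u_3(W vs B,P) = 0
max payoff 6 at {X,Y}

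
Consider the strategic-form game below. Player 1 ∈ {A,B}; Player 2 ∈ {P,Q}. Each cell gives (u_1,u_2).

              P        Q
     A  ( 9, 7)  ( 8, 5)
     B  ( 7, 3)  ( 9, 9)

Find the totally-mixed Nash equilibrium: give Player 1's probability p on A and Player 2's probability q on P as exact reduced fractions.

P1 indiff ⇒ q·9+(1-q)·8 = q·7+(1-q)·9 ⇒ q(2) = (1-q)(1) ⇒ q = 1/3
P2 indiff ⇒ p·7+(1-p)·3 = p·5+(1-p)·9 ⇒ p(2) = (1-p)(6) ⇒ p = 3/4

(p,q) = (3/4, 1/3)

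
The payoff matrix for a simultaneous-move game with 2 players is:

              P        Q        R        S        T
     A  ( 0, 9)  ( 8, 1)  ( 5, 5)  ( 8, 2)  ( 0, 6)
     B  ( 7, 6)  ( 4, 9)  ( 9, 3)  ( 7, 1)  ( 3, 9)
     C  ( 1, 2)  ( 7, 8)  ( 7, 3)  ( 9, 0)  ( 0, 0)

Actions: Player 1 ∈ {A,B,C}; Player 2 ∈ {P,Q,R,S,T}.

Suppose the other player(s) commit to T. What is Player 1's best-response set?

u_1(A vs T) = 0
u_1(B vs T) = 3
u_1(C vs T) = 0
max payoff 3 at {B}

argmax u_1 = {B}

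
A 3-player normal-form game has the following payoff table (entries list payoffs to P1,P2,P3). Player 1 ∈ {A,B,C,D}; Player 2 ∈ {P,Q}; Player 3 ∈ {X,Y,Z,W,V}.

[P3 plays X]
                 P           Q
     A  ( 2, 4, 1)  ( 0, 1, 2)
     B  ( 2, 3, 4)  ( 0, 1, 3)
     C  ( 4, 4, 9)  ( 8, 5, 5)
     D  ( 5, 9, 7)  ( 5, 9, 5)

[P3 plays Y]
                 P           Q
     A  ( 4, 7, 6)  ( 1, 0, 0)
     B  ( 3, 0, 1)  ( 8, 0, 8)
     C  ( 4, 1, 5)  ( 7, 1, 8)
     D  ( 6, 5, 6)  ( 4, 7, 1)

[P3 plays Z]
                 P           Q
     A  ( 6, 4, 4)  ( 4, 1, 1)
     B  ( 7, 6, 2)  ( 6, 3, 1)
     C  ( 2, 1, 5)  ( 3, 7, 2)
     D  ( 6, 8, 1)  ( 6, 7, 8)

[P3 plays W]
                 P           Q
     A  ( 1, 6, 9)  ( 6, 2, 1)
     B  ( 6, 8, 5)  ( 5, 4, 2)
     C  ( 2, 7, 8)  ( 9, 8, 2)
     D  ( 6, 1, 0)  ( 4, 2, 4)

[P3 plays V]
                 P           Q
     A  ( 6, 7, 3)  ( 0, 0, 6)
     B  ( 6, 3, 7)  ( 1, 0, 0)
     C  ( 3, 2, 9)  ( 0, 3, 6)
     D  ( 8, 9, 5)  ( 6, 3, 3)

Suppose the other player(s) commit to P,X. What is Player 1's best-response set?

u_1(A vs P,X) = 2
u_1(B vs P,X) = 2
u_1(C vs P,X) = 4
u_1(D vs P,X) = 5
max payoff 5 at {D}

P1 best: {D}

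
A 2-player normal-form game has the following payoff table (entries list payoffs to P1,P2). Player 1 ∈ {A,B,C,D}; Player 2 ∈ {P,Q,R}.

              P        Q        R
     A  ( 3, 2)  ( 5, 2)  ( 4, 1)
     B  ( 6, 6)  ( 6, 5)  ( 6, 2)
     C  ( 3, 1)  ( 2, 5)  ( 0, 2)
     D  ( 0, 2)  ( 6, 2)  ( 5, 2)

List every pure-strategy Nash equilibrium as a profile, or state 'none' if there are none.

Nash profiles: (B,P), (D,Q)

(A,P): not NE [P1→B gives 6>3]
(A,Q): not NE [P1→D gives 6>5]
(A,R): not NE [P1→B gives 6>4; P2→Q gives 2>1]
(B,P): NE
(B,Q): not NE [P2→P gives 6>5]
(B,R): not NE [P2→P gives 6>2]
(C,P): not NE [P1→B gives 6>3; P2→Q gives 5>1]
(C,Q): not NE [P1→D gives 6>2]
(C,R): not NE [P1→B gives 6>0; P2→Q gives 5>2]
(D,P): not NE [P1→B gives 6>0]
(D,Q): NE
(D,R): not NE [P1→B gives 6>5]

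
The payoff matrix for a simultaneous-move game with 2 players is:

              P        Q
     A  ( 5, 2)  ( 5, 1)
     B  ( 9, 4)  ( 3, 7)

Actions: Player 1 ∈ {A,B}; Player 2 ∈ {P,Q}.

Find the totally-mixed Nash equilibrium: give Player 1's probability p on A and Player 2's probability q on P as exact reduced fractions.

p=3/4, q=1/3

P1 indiff ⇒ q·5+(1-q)·5 = q·9+(1-q)·3 ⇒ q(-4) = (1-q)(-2) ⇒ q = 1/3
P2 indiff ⇒ p·2+(1-p)·4 = p·1+(1-p)·7 ⇒ p(1) = (1-p)(3) ⇒ p = 3/4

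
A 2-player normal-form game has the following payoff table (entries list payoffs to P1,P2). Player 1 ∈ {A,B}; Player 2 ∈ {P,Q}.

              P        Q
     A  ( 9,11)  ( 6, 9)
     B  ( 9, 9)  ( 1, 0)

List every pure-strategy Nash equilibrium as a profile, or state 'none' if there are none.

NE set: (A,P), (B,P)

(A,P): NE
(A,Q): not NE [P2→P gives 11>9]
(B,P): NE
(B,Q): not NE [P1→A gives 6>1; P2→P gives 9>0]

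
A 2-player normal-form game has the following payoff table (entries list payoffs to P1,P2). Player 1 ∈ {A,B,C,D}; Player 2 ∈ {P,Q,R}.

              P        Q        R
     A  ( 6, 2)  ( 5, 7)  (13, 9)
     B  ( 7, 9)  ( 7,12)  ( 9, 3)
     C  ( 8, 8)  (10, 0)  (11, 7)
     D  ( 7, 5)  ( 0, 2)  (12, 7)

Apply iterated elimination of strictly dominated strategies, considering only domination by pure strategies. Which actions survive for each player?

IESDS → P1:{A,C,D} P2:{P,R}

P1 drop B (C beats it: P:8>7 Q:10>7 R:11>9)
P2 drop Q (R beats it: A:9>7 C:7>0 D:7>2)
P1→{A,C,D} P2→{P,R}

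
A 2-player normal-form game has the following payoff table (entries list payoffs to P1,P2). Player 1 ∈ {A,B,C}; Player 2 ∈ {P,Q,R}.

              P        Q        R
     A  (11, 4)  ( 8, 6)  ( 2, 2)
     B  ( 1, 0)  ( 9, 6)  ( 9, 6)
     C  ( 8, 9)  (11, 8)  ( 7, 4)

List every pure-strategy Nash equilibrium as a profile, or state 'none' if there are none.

PSNE = {(B,R)}

(A,P): not NE [P2→Q gives 6>4]
(A,Q): not NE [P1→C gives 11>8]
(A,R): not NE [P1→B gives 9>2; P2→Q gives 6>2]
(B,P): not NE [P1→A gives 11>1; P2→R gives 6>0]
(B,Q): not NE [P1→C gives 11>9]
(B,R): NE
(C,P): not NE [P1→A gives 11>8]
(C,Q): not NE [P2→P gives 9>8]
(C,R): not NE [P1→B gives 9>7; P2→P gives 9>4]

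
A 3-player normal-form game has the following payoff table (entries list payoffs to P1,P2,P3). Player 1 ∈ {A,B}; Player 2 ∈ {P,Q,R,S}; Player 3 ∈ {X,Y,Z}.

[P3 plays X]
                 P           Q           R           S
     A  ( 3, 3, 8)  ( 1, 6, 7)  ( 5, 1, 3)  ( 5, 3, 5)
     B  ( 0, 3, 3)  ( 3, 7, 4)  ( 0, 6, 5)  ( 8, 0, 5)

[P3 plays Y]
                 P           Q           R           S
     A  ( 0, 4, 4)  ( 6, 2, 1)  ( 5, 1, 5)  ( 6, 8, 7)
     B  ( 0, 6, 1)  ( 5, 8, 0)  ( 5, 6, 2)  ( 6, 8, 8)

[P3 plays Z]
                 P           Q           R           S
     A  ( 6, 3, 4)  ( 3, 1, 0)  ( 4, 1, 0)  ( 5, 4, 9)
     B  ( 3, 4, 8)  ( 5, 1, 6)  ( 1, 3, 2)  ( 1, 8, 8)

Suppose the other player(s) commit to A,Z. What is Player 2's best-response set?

u_2(P vs A,Z) = 3
u_2(Q vs A,Z) = 1
u_2(R vs A,Z) = 1
u_2(S vs A,Z) = 4
max payoff 4 at {S}

P2 best: {S}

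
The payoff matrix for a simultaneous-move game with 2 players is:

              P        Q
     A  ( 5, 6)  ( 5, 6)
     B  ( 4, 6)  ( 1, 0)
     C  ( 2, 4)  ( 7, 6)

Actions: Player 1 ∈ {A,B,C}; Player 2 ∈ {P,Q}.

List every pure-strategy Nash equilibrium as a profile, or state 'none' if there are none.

NE set: (A,P), (C,Q)

(A,P): NE
(A,Q): not NE [P1→C gives 7>5]
(B,P): not NE [P1→A gives 5>4]
(B,Q): not NE [P1→C gives 7>1; P2→P gives 6>0]
(C,P): not NE [P1→A gives 5>2; P2→Q gives 6>4]
(C,Q): NE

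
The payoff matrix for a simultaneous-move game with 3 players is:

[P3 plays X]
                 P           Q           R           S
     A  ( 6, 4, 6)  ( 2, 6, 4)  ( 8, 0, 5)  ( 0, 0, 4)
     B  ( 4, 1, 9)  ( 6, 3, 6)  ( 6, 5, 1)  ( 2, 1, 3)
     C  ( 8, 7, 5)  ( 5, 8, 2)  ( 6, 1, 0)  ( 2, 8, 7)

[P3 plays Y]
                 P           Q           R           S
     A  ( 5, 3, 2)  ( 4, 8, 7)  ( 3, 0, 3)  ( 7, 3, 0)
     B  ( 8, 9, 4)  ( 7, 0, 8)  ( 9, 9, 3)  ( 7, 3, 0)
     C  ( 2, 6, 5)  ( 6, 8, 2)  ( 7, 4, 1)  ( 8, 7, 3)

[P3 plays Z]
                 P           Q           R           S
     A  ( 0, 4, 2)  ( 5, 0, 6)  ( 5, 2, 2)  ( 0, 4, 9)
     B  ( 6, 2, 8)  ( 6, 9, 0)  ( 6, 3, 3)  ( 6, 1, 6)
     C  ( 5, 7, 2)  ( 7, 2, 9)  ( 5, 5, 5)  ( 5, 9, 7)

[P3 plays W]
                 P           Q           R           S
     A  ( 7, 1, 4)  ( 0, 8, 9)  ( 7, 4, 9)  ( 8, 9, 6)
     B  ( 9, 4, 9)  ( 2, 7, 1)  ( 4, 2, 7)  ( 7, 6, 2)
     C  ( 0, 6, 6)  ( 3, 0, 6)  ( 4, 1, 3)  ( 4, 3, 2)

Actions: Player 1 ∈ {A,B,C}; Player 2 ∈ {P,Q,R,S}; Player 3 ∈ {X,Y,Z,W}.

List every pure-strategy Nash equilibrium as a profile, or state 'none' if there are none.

(A,P,X): not NE [P1→C gives 8>6; P2→Q gives 6>4]
(A,P,Y): not NE [P1→B gives 8>5; P2→Q gives 8>3; P3→X gives 6>2]
(A,P,Z): not NE [P1→B gives 6>0; P3→X gives 6>2]
(A,P,W): not NE [P1→B gives 9>7; P2→S gives 9>1; P3→X gives 6>4]
(A,Q,X): not NE [P1→B gives 6>2; P3→W gives 9>4]
(A,Q,Y): not NE [P1→B gives 7>4; P3→W gives 9>7]
(A,Q,Z): not NE [P1→C gives 7>5; P2→S gives 4>0; P3→W gives 9>6]
(A,Q,W): not NE [P1→C gives 3>0; P2→S gives 9>8]
(A,R,X): not NE [P2→Q gives 6>0; P3→W gives 9>5]
(A,R,Y): not NE [P1→B gives 9>3; P2→Q gives 8>0; P3→W gives 9>3]
(A,R,Z): not NE [P1→B gives 6>5; P2→S gives 4>2; P3→W gives 9>2]
(A,R,W): not NE [P2→S gives 9>4]
(A,S,X): not NE [P1→C gives 2>0; P2→Q gives 6>0; P3→Z gives 9>4]
(A,S,Y): not NE [P1→C gives 8>7; P2→Q gives 8>3; P3→Z gives 9>0]
(A,S,Z): not NE [P1→B gives 6>0]
(A,S,W): not NE [P3→Z gives 9>6]
(B,P,X): not NE [P1→C gives 8>4; P2→R gives 5>1]
(B,P,Y): not NE [P3→W gives 9>4]
(B,P,Z): not NE [P2→Q gives 9>2; P3→W gives 9>8]
(B,P,W): not NE [P2→Q gives 7>4]
(B,Q,X): not NE [P2→R gives 5>3; P3→Y gives 8>6]
(B,Q,Y): not NE [P2→R gives 9>0]
(B,Q,Z): not NE [P1→C gives 7>6; P3→Y gives 8>0]
(B,Q,W): not NE [P1→C gives 3>2; P3→Y gives 8>1]
(B,R,X): not NE [P1→A gives 8>6; P3→W gives 7>1]
(B,R,Y): not NE [P3→W gives 7>3]
(B,R,Z): not NE [P2→Q gives 9>3; P3→W gives 7>3]
(B,R,W): not NE [P1→A gives 7>4; P2→Q gives 7>2]
(B,S,X): not NE [P2→R gives 5>1; P3→Z gives 6>3]
(B,S,Y): not NE [P1→C gives 8>7; P2→R gives 9>3; P3→Z gives 6>0]
(B,S,Z): not NE [P2→Q gives 9>1]
(B,S,W): not NE [P1→A gives 8>7; P2→Q gives 7>6; P3→Z gives 6>2]
(C,P,X): not NE [P2→S gives 8>7; P3→W gives 6>5]
(C,P,Y): not NE [P1→B gives 8>2; P2→Q gives 8>6; P3→W gives 6>5]
(C,P,Z): not NE [P1→B gives 6>5; P2→S gives 9>7; P3→W gives 6>2]
(C,P,W): not NE [P1→B gives 9>0]
(C,Q,X): not NE [P1→B gives 6>5; P3→Z gives 9>2]
(C,Q,Y): not NE [P1→B gives 7>6; P3→Z gives 9>2]
(C,Q,Z): not NE [P2→S gives 9>2]
(C,Q,W): not NE [P2→P gives 6>0; P3→Z gives 9>6]
(C,R,X): not NE [P1→A gives 8>6; P2→S gives 8>1; P3→Z gives 5>0]
(C,R,Y): not NE [P1→B gives 9>7; P2→Q gives 8>4; P3→Z gives 5>1]
(C,R,Z): not NE [P1→B gives 6>5; P2→S gives 9>5]
(C,R,W): not NE [P1→A gives 7>4; P2→P gives 6>1; P3→Z gives 5>3]
(C,S,X): NE
(C,S,Y): not NE [P2→Q gives 8>7; P3→Z gives 7>3]
(C,S,Z): not NE [P1→B gives 6>5]
(C,S,W): not NE [P1→A gives 8>4; P2→P gives 6>3; P3→Z gives 7>2]

PSNE = {(C,S,X)}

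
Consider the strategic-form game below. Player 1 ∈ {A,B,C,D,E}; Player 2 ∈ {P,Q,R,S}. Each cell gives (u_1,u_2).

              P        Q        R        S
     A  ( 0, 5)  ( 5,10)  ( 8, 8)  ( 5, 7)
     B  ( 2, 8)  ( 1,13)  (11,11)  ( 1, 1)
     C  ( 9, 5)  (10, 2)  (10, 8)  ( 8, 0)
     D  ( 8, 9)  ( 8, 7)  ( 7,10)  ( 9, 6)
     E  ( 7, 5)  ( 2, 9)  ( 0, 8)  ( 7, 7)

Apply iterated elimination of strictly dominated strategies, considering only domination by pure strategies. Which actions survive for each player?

Remaining: P1:{B,C} P2:{Q,R}

P1 drop A (C beats it: P:9>0 Q:10>5 R:10>8 S:8>5)
P1 drop E (C beats it: P:9>7 Q:10>2 R:10>0 S:8>7)
P2 drop P (R beats it: B:11>8 C:8>5 D:10>9)
P2 drop S (Q beats it: B:13>1 C:2>0 D:7>6)
P1 drop D (C beats it: Q:10>8 R:10>7)
P1→{B,C} P2→{Q,R}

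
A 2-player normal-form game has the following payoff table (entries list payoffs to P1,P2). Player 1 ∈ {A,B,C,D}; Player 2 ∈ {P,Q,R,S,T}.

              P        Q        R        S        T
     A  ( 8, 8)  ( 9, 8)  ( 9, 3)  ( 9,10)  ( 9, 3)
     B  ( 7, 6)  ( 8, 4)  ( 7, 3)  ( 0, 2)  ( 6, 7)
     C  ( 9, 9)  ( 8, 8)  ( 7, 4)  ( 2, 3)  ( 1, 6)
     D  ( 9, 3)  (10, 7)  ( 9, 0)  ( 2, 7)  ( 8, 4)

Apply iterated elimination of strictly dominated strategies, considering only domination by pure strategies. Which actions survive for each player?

Survivors P1:{A,C,D} P2:{P,Q,S}

P1 drop B (A beats it: P:8>7 Q:9>8 R:9>7 S:9>0 T:9>6)
P2 drop R (P beats it: A:8>3 C:9>4 D:3>0)
P2 drop T (Q beats it: A:8>3 C:8>6 D:7>4)
P1→{A,C,D} P2→{P,Q,S}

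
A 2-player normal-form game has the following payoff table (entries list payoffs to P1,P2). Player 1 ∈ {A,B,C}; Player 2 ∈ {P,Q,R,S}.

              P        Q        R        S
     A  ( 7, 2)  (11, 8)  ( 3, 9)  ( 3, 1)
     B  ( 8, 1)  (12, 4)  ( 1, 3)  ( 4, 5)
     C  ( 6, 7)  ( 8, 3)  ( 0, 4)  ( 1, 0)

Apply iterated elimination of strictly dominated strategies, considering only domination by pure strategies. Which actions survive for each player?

Survivors P1:{A,B} P2:{Q,R,S}

P1 drop C (A beats it: P:7>6 Q:11>8 R:3>0 S:3>1)
P2 drop P (Q beats it: A:8>2 B:4>1)
P1→{A,B} P2→{Q,R,S}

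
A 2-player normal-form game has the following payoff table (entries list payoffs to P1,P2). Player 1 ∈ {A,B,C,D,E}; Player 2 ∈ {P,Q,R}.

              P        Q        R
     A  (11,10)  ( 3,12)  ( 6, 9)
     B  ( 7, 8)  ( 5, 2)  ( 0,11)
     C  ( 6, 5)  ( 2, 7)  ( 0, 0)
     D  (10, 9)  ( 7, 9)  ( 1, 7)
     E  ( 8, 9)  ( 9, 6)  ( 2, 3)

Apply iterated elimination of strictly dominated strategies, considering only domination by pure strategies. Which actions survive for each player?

P1 drop B (D beats it: P:10>7 Q:7>5 R:1>0)
P1 drop C (A beats it: P:11>6 Q:3>2 R:6>0)
P2 drop R (P beats it: A:10>9 D:9>7 E:9>3)
P1→{A,D,E} P2→{P,Q}

Remaining: P1:{A,D,E} P2:{P,Q}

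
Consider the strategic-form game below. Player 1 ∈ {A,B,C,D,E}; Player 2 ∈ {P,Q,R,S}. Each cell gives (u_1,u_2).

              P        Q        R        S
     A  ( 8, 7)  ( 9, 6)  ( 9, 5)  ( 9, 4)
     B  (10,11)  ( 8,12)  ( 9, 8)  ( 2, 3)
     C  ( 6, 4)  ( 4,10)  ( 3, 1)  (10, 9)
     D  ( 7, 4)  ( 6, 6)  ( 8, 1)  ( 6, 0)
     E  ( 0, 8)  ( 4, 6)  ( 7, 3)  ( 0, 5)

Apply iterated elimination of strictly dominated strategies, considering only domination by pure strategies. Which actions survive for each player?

P1 drop D (A beats it: P:8>7 Q:9>6 R:9>8 S:9>6)
P1 drop E (A beats it: P:8>0 Q:9>4 R:9>7 S:9>0)
P2 drop R (P beats it: A:7>5 B:11>8 C:4>1)
P2 drop S (Q beats it: A:6>4 B:12>3 C:10>9)
P1 drop C (A beats it: P:8>6 Q:9>4)
P1→{A,B} P2→{P,Q}

IESDS → P1:{A,B} P2:{P,Q}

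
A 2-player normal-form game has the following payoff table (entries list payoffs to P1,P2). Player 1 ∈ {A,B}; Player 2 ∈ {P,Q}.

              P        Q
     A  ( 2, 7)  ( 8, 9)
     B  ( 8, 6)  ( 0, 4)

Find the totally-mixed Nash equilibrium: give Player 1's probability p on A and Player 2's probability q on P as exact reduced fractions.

P1 indiff ⇒ q·2+(1-q)·8 = q·8+(1-q)·0 ⇒ q(-6) = (1-q)(-8) ⇒ q = 4/7
P2 indiff ⇒ p·7+(1-p)·6 = p·9+(1-p)·4 ⇒ p(-2) = (1-p)(-2) ⇒ p = 1/2

P1 mixes 1/2 on A; P2 mixes 4/7 on P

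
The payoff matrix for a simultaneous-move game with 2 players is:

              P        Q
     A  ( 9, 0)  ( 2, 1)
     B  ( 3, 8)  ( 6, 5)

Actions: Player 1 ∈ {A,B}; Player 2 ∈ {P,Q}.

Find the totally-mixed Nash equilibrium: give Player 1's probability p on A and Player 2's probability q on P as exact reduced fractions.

P1 indiff ⇒ q·9+(1-q)·2 = q·3+(1-q)·6 ⇒ q(6) = (1-q)(4) ⇒ q = 2/5
P2 indiff ⇒ p·0+(1-p)·8 = p·1+(1-p)·5 ⇒ p(-1) = (1-p)(-3) ⇒ p = 3/4

p=3/4, q=2/5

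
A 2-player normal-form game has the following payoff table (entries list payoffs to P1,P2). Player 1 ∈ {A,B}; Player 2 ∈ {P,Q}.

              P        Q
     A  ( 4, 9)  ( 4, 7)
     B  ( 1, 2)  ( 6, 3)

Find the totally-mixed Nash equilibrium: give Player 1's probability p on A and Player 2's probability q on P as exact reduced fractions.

P1 indiff ⇒ q·4+(1-q)·4 = q·1+(1-q)·6 ⇒ q(3) = (1-q)(2) ⇒ q = 2/5
P2 indiff ⇒ p·9+(1-p)·2 = p·7+(1-p)·3 ⇒ p(2) = (1-p)(1) ⇒ p = 1/3

(p,q) = (1/3, 2/5)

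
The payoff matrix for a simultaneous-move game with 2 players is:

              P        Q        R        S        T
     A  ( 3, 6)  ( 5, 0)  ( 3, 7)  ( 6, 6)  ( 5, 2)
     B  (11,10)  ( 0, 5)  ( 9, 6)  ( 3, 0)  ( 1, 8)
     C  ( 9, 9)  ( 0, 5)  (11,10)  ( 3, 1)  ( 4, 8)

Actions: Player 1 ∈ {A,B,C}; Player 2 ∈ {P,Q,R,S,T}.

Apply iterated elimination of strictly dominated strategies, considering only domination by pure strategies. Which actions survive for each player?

P2 drop Q (P beats it: A:6>0 B:10>5 C:9>5)
P2 drop S (R beats it: A:7>6 B:6>0 C:10>1)
P2 drop T (P beats it: A:6>2 B:10>8 C:9>8)
P1 drop A (B beats it: P:11>3 R:9>3)
P1→{B,C} P2→{P,R}

IESDS → P1:{B,C} P2:{P,R}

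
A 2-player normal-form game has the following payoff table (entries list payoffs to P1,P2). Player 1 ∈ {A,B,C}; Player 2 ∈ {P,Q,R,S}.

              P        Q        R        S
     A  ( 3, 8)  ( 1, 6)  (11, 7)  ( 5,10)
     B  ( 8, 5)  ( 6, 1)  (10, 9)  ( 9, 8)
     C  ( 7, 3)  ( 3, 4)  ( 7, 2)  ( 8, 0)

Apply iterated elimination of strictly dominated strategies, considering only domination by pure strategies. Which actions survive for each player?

Remaining: P1:{A,B} P2:{R,S}

P1 drop C (B beats it: P:8>7 Q:6>3 R:10>7 S:9>8)
P2 drop P (S beats it: A:10>8 B:8>5)
P2 drop Q (R beats it: A:7>6 B:9>1)
P1→{A,B} P2→{R,S}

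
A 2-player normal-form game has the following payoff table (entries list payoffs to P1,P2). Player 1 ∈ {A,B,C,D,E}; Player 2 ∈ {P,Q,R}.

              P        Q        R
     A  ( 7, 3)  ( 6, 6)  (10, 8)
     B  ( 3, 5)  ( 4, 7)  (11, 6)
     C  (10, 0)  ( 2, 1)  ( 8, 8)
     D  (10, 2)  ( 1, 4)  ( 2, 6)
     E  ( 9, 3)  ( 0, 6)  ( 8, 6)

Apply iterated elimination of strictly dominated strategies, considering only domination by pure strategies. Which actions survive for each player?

P2 drop P (Q beats it: A:6>3 B:7>5 C:1>0 D:4>2 E:6>3)
P1 drop C (A beats it: Q:6>2 R:10>8)
P1 drop D (A beats it: Q:6>1 R:10>2)
P1 drop E (A beats it: Q:6>0 R:10>8)
P1→{A,B} P2→{Q,R}

Remaining: P1:{A,B} P2:{Q,R}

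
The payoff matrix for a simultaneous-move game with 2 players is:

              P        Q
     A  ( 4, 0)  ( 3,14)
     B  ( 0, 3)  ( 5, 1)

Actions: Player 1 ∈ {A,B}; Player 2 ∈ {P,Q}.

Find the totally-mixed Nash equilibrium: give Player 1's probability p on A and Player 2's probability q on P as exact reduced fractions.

p=1/8, q=1/3

P1 indiff ⇒ q·4+(1-q)·3 = q·0+(1-q)·5 ⇒ q(4) = (1-q)(2) ⇒ q = 1/3
P2 indiff ⇒ p·0+(1-p)·3 = p·14+(1-p)·1 ⇒ p(-14) = (1-p)(-2) ⇒ p = 1/8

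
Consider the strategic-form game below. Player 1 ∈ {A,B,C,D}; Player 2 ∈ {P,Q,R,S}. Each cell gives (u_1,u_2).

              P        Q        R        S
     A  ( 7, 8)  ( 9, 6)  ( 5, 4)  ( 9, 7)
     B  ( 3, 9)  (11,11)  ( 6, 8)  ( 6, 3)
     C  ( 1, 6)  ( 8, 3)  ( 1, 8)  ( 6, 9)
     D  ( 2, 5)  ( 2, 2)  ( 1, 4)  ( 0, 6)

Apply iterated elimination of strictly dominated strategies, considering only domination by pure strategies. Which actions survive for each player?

P1 drop C (A beats it: P:7>1 Q:9>8 R:5>1 S:9>6)
P1 drop D (A beats it: P:7>2 Q:9>2 R:5>1 S:9>0)
P2 drop R (P beats it: A:8>4 B:9>8)
P2 drop S (P beats it: A:8>7 B:9>3)
P1→{A,B} P2→{P,Q}

Survivors P1:{A,B} P2:{P,Q}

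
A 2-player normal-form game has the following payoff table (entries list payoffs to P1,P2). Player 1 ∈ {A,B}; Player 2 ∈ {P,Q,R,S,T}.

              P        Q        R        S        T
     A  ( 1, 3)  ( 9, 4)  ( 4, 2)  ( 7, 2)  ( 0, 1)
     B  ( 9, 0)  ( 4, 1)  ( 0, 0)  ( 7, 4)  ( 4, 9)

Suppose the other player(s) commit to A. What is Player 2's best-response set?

u_2(P vs A) = 3
u_2(Q vs A) = 4
u_2(R vs A) = 2
u_2(S vs A) = 2
u_2(T vs A) = 1
max payoff 4 at {Q}

P2 best: {Q}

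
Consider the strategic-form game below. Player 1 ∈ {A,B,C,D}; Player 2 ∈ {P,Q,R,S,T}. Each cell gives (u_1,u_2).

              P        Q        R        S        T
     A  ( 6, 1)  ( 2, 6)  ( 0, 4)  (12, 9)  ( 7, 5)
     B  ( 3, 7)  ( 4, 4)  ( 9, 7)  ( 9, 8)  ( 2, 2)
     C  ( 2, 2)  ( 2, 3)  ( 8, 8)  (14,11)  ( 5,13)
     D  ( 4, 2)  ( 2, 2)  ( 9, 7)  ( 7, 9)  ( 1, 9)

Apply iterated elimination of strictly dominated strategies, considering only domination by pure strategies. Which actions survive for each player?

P2 drop P (S beats it: A:9>1 B:8>7 C:11>2 D:9>2)
P2 drop Q (S beats it: A:9>6 B:8>4 C:11>3 D:9>2)
P2 drop R (S beats it: A:9>4 B:8>7 C:11>8 D:9>7)
P1 drop B (A beats it: S:12>9 T:7>2)
P1 drop D (A beats it: S:12>7 T:7>1)
P1→{A,C} P2→{S,T}

IESDS → P1:{A,C} P2:{S,T}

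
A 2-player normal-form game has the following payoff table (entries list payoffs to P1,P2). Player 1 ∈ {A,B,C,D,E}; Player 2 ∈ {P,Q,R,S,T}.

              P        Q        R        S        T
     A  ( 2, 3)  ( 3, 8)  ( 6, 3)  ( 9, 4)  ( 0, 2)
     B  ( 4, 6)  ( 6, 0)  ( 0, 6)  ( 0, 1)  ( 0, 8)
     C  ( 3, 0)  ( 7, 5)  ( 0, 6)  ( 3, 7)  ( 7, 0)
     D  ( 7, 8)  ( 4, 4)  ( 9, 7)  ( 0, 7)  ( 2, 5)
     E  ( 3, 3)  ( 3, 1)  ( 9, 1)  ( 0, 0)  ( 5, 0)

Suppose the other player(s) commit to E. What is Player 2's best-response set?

u_2(P vs E) = 3
u_2(Q vs E) = 1
u_2(R vs E) = 1
u_2(S vs E) = 0
u_2(T vs E) = 0
max payoff 3 at {P}

argmax u_2 = {P}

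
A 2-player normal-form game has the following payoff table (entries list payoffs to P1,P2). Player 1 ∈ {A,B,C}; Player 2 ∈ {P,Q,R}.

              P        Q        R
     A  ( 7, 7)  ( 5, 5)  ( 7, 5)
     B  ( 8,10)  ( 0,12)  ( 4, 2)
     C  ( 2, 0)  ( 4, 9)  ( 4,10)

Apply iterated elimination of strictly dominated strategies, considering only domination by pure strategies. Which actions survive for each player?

P1 drop C (A beats it: P:7>2 Q:5>4 R:7>4)
P2 drop R (P beats it: A:7>5 B:10>2)
P1→{A,B} P2→{P,Q}

Survivors P1:{A,B} P2:{P,Q}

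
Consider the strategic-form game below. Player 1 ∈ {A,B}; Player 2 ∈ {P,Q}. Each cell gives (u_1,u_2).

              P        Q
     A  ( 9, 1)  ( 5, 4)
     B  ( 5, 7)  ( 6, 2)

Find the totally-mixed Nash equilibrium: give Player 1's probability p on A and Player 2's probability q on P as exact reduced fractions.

(p,q) = (5/8, 1/5)

P1 indiff ⇒ q·9+(1-q)·5 = q·5+(1-q)·6 ⇒ q(4) = (1-q)(1) ⇒ q = 1/5
P2 indiff ⇒ p·1+(1-p)·7 = p·4+(1-p)·2 ⇒ p(-3) = (1-p)(-5) ⇒ p = 5/8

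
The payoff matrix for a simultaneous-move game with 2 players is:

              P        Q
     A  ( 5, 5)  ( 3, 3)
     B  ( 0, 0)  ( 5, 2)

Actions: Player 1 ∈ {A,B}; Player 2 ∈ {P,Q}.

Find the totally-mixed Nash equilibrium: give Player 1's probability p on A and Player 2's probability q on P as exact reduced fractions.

(p,q) = (1/2, 2/7)

P1 indiff ⇒ q·5+(1-q)·3 = q·0+(1-q)·5 ⇒ q(5) = (1-q)(2) ⇒ q = 2/7
P2 indiff ⇒ p·5+(1-p)·0 = p·3+(1-p)·2 ⇒ p(2) = (1-p)(2) ⇒ p = 1/2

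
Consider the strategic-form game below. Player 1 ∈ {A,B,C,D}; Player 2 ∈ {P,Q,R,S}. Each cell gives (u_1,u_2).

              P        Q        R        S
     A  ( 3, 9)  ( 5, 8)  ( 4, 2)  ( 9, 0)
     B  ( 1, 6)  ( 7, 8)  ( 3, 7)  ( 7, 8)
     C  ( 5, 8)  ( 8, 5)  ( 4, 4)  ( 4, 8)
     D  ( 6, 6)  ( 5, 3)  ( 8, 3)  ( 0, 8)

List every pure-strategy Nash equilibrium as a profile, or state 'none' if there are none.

(A,P): not NE [P1→D gives 6>3]
(A,Q): not NE [P1→C gives 8>5; P2→P gives 9>8]
(A,R): not NE [P1→D gives 8>4; P2→P gives 9>2]
(A,S): not NE [P2→P gives 9>0]
(B,P): not NE [P1→D gives 6>1; P2→S gives 8>6]
(B,Q): not NE [P1→C gives 8>7]
(B,R): not NE [P1→D gives 8>3; P2→S gives 8>7]
(B,S): not NE [P1→A gives 9>7]
(C,P): not NE [P1→D gives 6>5]
(C,Q): not NE [P2→S gives 8>5]
(C,R): not NE [P1→D gives 8>4; P2→S gives 8>4]
(C,S): not NE [P1→A gives 9>4]
(D,P): not NE [P2→S gives 8>6]
(D,Q): not NE [P1→C gives 8>5; P2→S gives 8>3]
(D,R): not NE [P2→S gives 8>3]
(D,S): not NE [P1→A gives 9>0]

Equilibria: none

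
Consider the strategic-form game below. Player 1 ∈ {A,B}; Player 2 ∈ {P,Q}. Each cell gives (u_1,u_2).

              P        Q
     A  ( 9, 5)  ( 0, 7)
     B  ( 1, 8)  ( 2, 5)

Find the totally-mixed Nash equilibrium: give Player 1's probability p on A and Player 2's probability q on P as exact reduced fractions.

P1 indiff ⇒ q·9+(1-q)·0 = q·1+(1-q)·2 ⇒ q(8) = (1-q)(2) ⇒ q = 1/5
P2 indiff ⇒ p·5+(1-p)·8 = p·7+(1-p)·5 ⇒ p(-2) = (1-p)(-3) ⇒ p = 3/5

P1 mixes 3/5 on A; P2 mixes 1/5 on P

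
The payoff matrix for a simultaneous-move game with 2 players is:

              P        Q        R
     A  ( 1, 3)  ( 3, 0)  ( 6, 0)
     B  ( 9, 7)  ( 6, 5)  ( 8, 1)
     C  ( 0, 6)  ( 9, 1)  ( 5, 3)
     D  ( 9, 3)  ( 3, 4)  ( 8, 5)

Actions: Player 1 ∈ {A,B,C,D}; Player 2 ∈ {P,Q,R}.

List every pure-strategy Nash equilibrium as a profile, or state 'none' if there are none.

(A,P): not NE [P1→D gives 9>1]
(A,Q): not NE [P1→C gives 9>3; P2→P gives 3>0]
(A,R): not NE [P1→D gives 8>6; P2→P gives 3>0]
(B,P): NE
(B,Q): not NE [P1→C gives 9>6; P2→P gives 7>5]
(B,R): not NE [P2→P gives 7>1]
(C,P): not NE [P1→D gives 9>0]
(C,Q): not NE [P2→P gives 6>1]
(C,R): not NE [P1→D gives 8>5; P2→P gives 6>3]
(D,P): not NE [P2→R gives 5>3]
(D,Q): not NE [P1→C gives 9>3; P2→R gives 5>4]
(D,R): NE

PSNE = {(B,P), (D,R)}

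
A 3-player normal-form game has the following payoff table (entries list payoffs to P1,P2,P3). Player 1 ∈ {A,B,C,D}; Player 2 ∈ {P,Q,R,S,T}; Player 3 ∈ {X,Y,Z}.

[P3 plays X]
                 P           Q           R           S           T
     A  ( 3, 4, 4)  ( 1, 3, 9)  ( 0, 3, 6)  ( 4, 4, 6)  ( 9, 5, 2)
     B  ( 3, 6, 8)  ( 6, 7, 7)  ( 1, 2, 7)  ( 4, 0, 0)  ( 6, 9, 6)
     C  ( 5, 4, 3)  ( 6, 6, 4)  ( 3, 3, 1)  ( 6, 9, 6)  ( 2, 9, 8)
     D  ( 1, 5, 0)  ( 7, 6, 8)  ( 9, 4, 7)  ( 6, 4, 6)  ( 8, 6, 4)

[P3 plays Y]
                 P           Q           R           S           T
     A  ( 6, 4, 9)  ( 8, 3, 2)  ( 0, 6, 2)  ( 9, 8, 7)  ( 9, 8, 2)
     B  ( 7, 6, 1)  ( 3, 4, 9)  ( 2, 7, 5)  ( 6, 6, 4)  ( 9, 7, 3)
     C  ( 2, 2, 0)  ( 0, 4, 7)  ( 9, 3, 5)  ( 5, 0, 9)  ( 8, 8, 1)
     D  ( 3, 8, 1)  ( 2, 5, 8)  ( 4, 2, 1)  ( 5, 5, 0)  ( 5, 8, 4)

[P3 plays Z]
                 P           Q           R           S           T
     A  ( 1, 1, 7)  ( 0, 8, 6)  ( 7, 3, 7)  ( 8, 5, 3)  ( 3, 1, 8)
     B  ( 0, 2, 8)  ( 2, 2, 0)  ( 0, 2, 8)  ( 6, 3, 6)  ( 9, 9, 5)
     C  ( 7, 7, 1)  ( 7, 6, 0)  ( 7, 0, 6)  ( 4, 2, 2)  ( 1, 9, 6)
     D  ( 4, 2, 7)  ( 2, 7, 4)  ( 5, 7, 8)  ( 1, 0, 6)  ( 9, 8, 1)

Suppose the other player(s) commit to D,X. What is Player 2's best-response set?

u_2(P vs D,X) = 5
u_2(Q vs D,X) = 6
u_2(R vs D,X) = 4
u_2(S vs D,X) = 4
u_2(T vs D,X) = 6
max payoff 6 at {Q,T}

BR_2 = {Q,T}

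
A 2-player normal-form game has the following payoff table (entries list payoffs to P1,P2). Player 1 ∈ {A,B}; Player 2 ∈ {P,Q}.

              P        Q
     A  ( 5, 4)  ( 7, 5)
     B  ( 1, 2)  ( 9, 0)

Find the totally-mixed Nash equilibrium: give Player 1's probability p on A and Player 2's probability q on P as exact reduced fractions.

P1 indiff ⇒ q·5+(1-q)·7 = q·1+(1-q)·9 ⇒ q(4) = (1-q)(2) ⇒ q = 1/3
P2 indiff ⇒ p·4+(1-p)·2 = p·5+(1-p)·0 ⇒ p(-1) = (1-p)(-2) ⇒ p = 2/3

P1 mixes 2/3 on A; P2 mixes 1/3 on P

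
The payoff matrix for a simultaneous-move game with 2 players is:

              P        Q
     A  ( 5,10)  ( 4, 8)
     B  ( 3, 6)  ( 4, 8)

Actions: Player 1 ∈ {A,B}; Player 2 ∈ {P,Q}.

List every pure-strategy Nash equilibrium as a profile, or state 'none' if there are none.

Nash profiles: (A,P), (B,Q)

(A,P): NE
(A,Q): not NE [P2→P gives 10>8]
(B,P): not NE [P1→A gives 5>3; P2→Q gives 8>6]
(B,Q): NE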